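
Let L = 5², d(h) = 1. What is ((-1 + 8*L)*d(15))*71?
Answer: 14129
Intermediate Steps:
L = 25
((-1 + 8*L)*d(15))*71 = ((-1 + 8*25)*1)*71 = ((-1 + 200)*1)*71 = (199*1)*71 = 199*71 = 14129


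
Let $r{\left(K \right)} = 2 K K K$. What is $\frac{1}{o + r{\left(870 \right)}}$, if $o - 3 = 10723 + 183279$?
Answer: $\frac{1}{1317200005} \approx 7.5919 \cdot 10^{-10}$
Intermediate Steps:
$o = 194005$ ($o = 3 + \left(10723 + 183279\right) = 3 + 194002 = 194005$)
$r{\left(K \right)} = 2 K^{3}$ ($r{\left(K \right)} = 2 K^{2} K = 2 K^{3}$)
$\frac{1}{o + r{\left(870 \right)}} = \frac{1}{194005 + 2 \cdot 870^{3}} = \frac{1}{194005 + 2 \cdot 658503000} = \frac{1}{194005 + 1317006000} = \frac{1}{1317200005}$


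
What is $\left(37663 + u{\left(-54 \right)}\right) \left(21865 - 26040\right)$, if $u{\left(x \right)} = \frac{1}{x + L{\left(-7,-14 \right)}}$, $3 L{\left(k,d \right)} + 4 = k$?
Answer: $- \frac{27203030800}{173} \approx -1.5724 \cdot 10^{8}$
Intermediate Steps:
$L{\left(k,d \right)} = - \frac{4}{3} + \frac{k}{3}$
$u{\left(x \right)} = \frac{1}{- \frac{11}{3} + x}$ ($u{\left(x \right)} = \frac{1}{x + \left(- \frac{4}{3} + \frac{1}{3} \left(-7\right)\right)} = \frac{1}{x - \frac{11}{3}} = \frac{1}{- \frac{11}{3} + x}$)
$\left(37663 + u{\left(-54 \right)}\right) \left(21865 - 26040\right) = \left(37663 + \frac{3}{-11 + 3 \left(-54\right)}\right) \left(21865 - 26040\right) = \left(37663 + \frac{3}{-11 - 162}\right) \left(-4175\right) = \left(37663 + \frac{3}{-173}\right) \left(-4175\right) = \left(37663 + 3 \left(- \frac{1}{173}\right)\right) \left(-4175\right) = \left(37663 - \frac{3}{173}\right) \left(-4175\right) = \frac{6515696}{173} \left(-4175\right) = - \frac{27203030800}{173}$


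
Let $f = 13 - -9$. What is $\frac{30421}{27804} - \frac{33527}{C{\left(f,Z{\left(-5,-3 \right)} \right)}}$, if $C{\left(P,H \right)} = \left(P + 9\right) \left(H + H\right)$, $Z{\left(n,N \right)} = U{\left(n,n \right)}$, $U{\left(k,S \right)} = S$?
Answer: $\frac{470807609}{4309620} \approx 109.25$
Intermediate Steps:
$f = 22$ ($f = 13 + 9 = 22$)
$Z{\left(n,N \right)} = n$
$C{\left(P,H \right)} = 2 H \left(9 + P\right)$ ($C{\left(P,H \right)} = \left(9 + P\right) 2 H = 2 H \left(9 + P\right)$)
$\frac{30421}{27804} - \frac{33527}{C{\left(f,Z{\left(-5,-3 \right)} \right)}} = \frac{30421}{27804} - \frac{33527}{2 \left(-5\right) \left(9 + 22\right)} = 30421 \cdot \frac{1}{27804} - \frac{33527}{2 \left(-5\right) 31} = \frac{30421}{27804} - \frac{33527}{-310} = \frac{30421}{27804} - - \frac{33527}{310} = \frac{30421}{27804} + \frac{33527}{310} = \frac{470807609}{4309620}$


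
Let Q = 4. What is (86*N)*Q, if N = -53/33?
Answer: -18232/33 ≈ -552.48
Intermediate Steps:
N = -53/33 (N = -53*1/33 = -53/33 ≈ -1.6061)
(86*N)*Q = (86*(-53/33))*4 = -4558/33*4 = -18232/33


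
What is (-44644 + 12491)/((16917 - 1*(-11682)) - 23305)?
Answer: -32153/5294 ≈ -6.0735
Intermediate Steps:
(-44644 + 12491)/((16917 - 1*(-11682)) - 23305) = -32153/((16917 + 11682) - 23305) = -32153/(28599 - 23305) = -32153/5294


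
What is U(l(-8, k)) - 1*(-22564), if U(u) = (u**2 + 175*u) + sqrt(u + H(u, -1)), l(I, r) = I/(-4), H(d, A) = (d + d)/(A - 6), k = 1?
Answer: 22918 + sqrt(70)/7 ≈ 22919.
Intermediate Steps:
H(d, A) = 2*d/(-6 + A) (H(d, A) = (2*d)/(-6 + A) = 2*d/(-6 + A))
l(I, r) = -I/4 (l(I, r) = I*(-1/4) = -I/4)
U(u) = u**2 + 175*u + sqrt(35)*sqrt(u)/7 (U(u) = (u**2 + 175*u) + sqrt(u + 2*u/(-6 - 1)) = (u**2 + 175*u) + sqrt(u + 2*u/(-7)) = (u**2 + 175*u) + sqrt(u + 2*u*(-1/7)) = (u**2 + 175*u) + sqrt(u - 2*u/7) = (u**2 + 175*u) + sqrt(5*u/7) = (u**2 + 175*u) + sqrt(35)*sqrt(u)/7 = u**2 + 175*u + sqrt(35)*sqrt(u)/7)
U(l(-8, k)) - 1*(-22564) = ((-1/4*(-8))**2 + 175*(-1/4*(-8)) + sqrt(35)*sqrt(-1/4*(-8))/7) - 1*(-22564) = (2**2 + 175*2 + sqrt(35)*sqrt(2)/7) + 22564 = (4 + 350 + sqrt(70)/7) + 22564 = (354 + sqrt(70)/7) + 22564 = 22918 + sqrt(70)/7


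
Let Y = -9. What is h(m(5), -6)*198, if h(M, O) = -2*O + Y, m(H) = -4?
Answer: 594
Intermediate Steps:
h(M, O) = -9 - 2*O (h(M, O) = -2*O - 9 = -9 - 2*O)
h(m(5), -6)*198 = (-9 - 2*(-6))*198 = (-9 + 12)*198 = 3*198 = 594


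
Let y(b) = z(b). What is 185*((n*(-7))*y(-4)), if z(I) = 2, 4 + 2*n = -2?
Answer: 7770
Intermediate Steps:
n = -3 (n = -2 + (½)*(-2) = -2 - 1 = -3)
y(b) = 2
185*((n*(-7))*y(-4)) = 185*(-3*(-7)*2) = 185*(21*2) = 185*42 = 7770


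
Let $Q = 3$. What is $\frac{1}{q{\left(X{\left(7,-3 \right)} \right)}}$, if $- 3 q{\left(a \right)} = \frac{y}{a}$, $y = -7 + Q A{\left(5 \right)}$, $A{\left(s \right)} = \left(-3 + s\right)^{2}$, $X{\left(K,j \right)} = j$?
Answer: $\frac{9}{5} \approx 1.8$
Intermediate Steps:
$y = 5$ ($y = -7 + 3 \left(-3 + 5\right)^{2} = -7 + 3 \cdot 2^{2} = -7 + 3 \cdot 4 = -7 + 12 = 5$)
$q{\left(a \right)} = - \frac{5}{3 a}$ ($q{\left(a \right)} = - \frac{5 \frac{1}{a}}{3} = - \frac{5}{3 a}$)
$\frac{1}{q{\left(X{\left(7,-3 \right)} \right)}} = \frac{1}{\left(- \frac{5}{3}\right) \frac{1}{-3}} = \frac{1}{\left(- \frac{5}{3}\right) \left(- \frac{1}{3}\right)} = \frac{1}{\frac{5}{9}} = \frac{9}{5}$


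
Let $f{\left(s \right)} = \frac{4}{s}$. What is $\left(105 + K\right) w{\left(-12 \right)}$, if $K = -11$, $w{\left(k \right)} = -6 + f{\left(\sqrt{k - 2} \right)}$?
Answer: $-564 - \frac{188 i \sqrt{14}}{7} \approx -564.0 - 100.49 i$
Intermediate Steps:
$w{\left(k \right)} = -6 + \frac{4}{\sqrt{-2 + k}}$ ($w{\left(k \right)} = -6 + \frac{4}{\sqrt{k - 2}} = -6 + \frac{4}{\sqrt{-2 + k}}$)
$\left(105 + K\right) w{\left(-12 \right)} = \left(105 - 11\right) \left(-6 + \frac{4}{\sqrt{-2 - 12}}\right) = 94 \left(-6 + \frac{4}{i \sqrt{14}}\right) = 94 \left(-6 + 4 \left(- \frac{i \sqrt{14}}{14}\right)\right) = 94 \left(-6 - \frac{2 i \sqrt{14}}{7}\right) = -564 - \frac{188 i \sqrt{14}}{7}$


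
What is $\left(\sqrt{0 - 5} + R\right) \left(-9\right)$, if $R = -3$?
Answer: $27 - 9 i \sqrt{5} \approx 27.0 - 20.125 i$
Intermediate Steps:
$\left(\sqrt{0 - 5} + R\right) \left(-9\right) = \left(\sqrt{0 - 5} - 3\right) \left(-9\right) = \left(\sqrt{-5} - 3\right) \left(-9\right) = \left(i \sqrt{5} - 3\right) \left(-9\right) = \left(-3 + i \sqrt{5}\right) \left(-9\right) = 27 - 9 i \sqrt{5}$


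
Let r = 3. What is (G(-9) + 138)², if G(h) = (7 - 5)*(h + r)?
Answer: 15876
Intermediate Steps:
G(h) = 6 + 2*h (G(h) = (7 - 5)*(h + 3) = 2*(3 + h) = 6 + 2*h)
(G(-9) + 138)² = ((6 + 2*(-9)) + 138)² = ((6 - 18) + 138)² = (-12 + 138)² = 126² = 15876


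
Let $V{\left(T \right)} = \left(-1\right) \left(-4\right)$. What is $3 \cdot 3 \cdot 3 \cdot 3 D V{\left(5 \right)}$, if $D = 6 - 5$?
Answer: $324$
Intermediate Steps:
$D = 1$ ($D = 6 - 5 = 1$)
$V{\left(T \right)} = 4$
$3 \cdot 3 \cdot 3 \cdot 3 D V{\left(5 \right)} = 3 \cdot 3 \cdot 3 \cdot 3 \cdot 1 \cdot 4 = 3 \cdot 9 \cdot 3 \cdot 1 \cdot 4 = 3 \cdot 27 \cdot 1 \cdot 4 = 81 \cdot 1 \cdot 4 = 81 \cdot 4 = 324$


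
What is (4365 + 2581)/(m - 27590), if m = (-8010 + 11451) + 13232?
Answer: -6946/10917 ≈ -0.63626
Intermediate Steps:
m = 16673 (m = 3441 + 13232 = 16673)
(4365 + 2581)/(m - 27590) = (4365 + 2581)/(16673 - 27590) = 6946/(-10917) = 6946*(-1/10917) = -6946/10917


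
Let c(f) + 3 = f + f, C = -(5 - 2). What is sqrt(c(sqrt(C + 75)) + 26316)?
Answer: sqrt(26313 + 12*sqrt(2)) ≈ 162.27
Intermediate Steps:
C = -3 (C = -1*3 = -3)
c(f) = -3 + 2*f (c(f) = -3 + (f + f) = -3 + 2*f)
sqrt(c(sqrt(C + 75)) + 26316) = sqrt((-3 + 2*sqrt(-3 + 75)) + 26316) = sqrt((-3 + 2*sqrt(72)) + 26316) = sqrt((-3 + 2*(6*sqrt(2))) + 26316) = sqrt((-3 + 12*sqrt(2)) + 26316) = sqrt(26313 + 12*sqrt(2))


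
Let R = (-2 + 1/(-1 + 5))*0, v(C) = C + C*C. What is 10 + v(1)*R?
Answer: 10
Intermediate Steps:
v(C) = C + C²
R = 0 (R = (-2 + 1/4)*0 = (-2 + ¼)*0 = -7/4*0 = 0)
10 + v(1)*R = 10 + (1*(1 + 1))*0 = 10 + (1*2)*0 = 10 + 2*0 = 10 + 0 = 10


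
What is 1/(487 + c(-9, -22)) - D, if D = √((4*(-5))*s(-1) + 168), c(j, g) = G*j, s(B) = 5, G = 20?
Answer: 1/307 - 2*√17 ≈ -8.2430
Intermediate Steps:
c(j, g) = 20*j
D = 2*√17 (D = √((4*(-5))*5 + 168) = √(-20*5 + 168) = √(-100 + 168) = √68 = 2*√17 ≈ 8.2462)
1/(487 + c(-9, -22)) - D = 1/(487 + 20*(-9)) - 2*√17 = 1/(487 - 180) - 2*√17 = 1/307 - 2*√17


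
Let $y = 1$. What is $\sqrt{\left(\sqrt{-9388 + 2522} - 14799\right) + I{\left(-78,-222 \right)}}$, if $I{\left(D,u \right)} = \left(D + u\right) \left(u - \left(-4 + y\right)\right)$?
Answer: $\sqrt{50901 + i \sqrt{6866}} \approx 225.61 + 0.184 i$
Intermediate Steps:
$I{\left(D,u \right)} = \left(3 + u\right) \left(D + u\right)$ ($I{\left(D,u \right)} = \left(D + u\right) \left(u + \left(4 - 1\right)\right) = \left(D + u\right) \left(u + 3\right) = \left(D + u\right) \left(3 + u\right) = \left(3 + u\right) \left(D + u\right)$)
$\sqrt{\left(\sqrt{-9388 + 2522} - 14799\right) + I{\left(-78,-222 \right)}} = \sqrt{\left(\sqrt{-9388 + 2522} - 14799\right) + \left(\left(-222\right)^{2} + 3 \left(-78\right) + 3 \left(-222\right) - -17316\right)} = \sqrt{\left(\sqrt{-6866} - 14799\right) + \left(49284 - 234 - 666 + 17316\right)} = \sqrt{\left(i \sqrt{6866} - 14799\right) + 65700} = \sqrt{\left(-14799 + i \sqrt{6866}\right) + 65700} = \sqrt{50901 + i \sqrt{6866}}$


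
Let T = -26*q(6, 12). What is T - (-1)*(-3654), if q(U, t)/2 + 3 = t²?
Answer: -10986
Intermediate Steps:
q(U, t) = -6 + 2*t²
T = -7332 (T = -26*(-6 + 2*12²) = -26*(-6 + 2*144) = -26*(-6 + 288) = -26*282 = -7332)
T - (-1)*(-3654) = -7332 - (-1)*(-3654) = -7332 - 1*3654 = -7332 - 3654 = -10986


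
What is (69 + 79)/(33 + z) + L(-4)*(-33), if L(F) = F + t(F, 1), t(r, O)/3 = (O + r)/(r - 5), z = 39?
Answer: 1819/18 ≈ 101.06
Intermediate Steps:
t(r, O) = 3*(O + r)/(-5 + r) (t(r, O) = 3*((O + r)/(r - 5)) = 3*((O + r)/(-5 + r)) = 3*(O + r)/(-5 + r))
L(F) = F + 3*(1 + F)/(-5 + F)
(69 + 79)/(33 + z) + L(-4)*(-33) = (69 + 79)/(33 + 39) + ((3 + (-4)² - 2*(-4))/(-5 - 4))*(-33) = 148/72 + ((3 + 16 + 8)/(-9))*(-33) = 148*(1/72) - ⅑*27*(-33) = 37/18 - 3*(-33) = 37/18 + 99 = 1819/18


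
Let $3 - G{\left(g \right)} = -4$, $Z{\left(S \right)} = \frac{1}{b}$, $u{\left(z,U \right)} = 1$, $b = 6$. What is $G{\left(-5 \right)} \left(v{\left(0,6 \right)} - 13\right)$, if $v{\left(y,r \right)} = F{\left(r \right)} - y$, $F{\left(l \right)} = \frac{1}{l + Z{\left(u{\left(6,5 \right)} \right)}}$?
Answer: $- \frac{3325}{37} \approx -89.865$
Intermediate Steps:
$Z{\left(S \right)} = \frac{1}{6}$
$G{\left(g \right)} = 7$ ($G{\left(g \right)} = 3 - -4 = 3 + 4 = 7$)
$F{\left(l \right)} = \frac{1}{\frac{1}{6} + l}$ ($F{\left(l \right)} = \frac{1}{l + \frac{1}{6}} = \frac{1}{\frac{1}{6} + l}$)
$v{\left(y,r \right)} = - y + \frac{6}{1 + 6 r}$ ($v{\left(y,r \right)} = \frac{6}{1 + 6 r} - y = - y + \frac{6}{1 + 6 r}$)
$G{\left(-5 \right)} \left(v{\left(0,6 \right)} - 13\right) = 7 \left(\left(\frac{1}{\frac{1}{6} + 6} - 0\right) - 13\right) = 7 \left(\left(\frac{1}{\frac{37}{6}} + 0\right) - 13\right) = 7 \left(\left(\frac{6}{37} + 0\right) - 13\right) = 7 \left(\frac{6}{37} - 13\right) = 7 \left(- \frac{475}{37}\right) = - \frac{3325}{37}$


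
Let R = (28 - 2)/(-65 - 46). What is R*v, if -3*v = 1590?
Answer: 13780/111 ≈ 124.14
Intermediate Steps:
v = -530 (v = -⅓*1590 = -530)
R = -26/111 (R = 26/(-111) = 26*(-1/111) = -26/111 ≈ -0.23423)
R*v = -26/111*(-530) = 13780/111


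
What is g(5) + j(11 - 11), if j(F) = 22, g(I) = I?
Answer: 27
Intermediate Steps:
g(5) + j(11 - 11) = 5 + 22 = 27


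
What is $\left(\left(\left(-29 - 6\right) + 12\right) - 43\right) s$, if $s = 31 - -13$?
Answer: $-2904$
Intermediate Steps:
$s = 44$ ($s = 31 + 13 = 44$)
$\left(\left(\left(-29 - 6\right) + 12\right) - 43\right) s = \left(\left(\left(-29 - 6\right) + 12\right) - 43\right) 44 = \left(\left(-35 + 12\right) - 43\right) 44 = \left(-23 - 43\right) 44 = \left(-66\right) 44 = -2904$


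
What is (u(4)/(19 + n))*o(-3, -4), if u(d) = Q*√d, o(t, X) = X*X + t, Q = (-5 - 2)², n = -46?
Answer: -1274/27 ≈ -47.185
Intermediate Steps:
Q = 49 (Q = (-7)² = 49)
o(t, X) = t + X² (o(t, X) = X² + t = t + X²)
u(d) = 49*√d
(u(4)/(19 + n))*o(-3, -4) = ((49*√4)/(19 - 46))*(-3 + (-4)²) = ((49*2)/(-27))*(-3 + 16) = -1/27*98*13 = -98/27*13 = -1274/27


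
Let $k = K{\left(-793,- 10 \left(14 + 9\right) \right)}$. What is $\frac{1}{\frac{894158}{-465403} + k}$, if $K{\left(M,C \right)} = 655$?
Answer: $\frac{465403}{303944807} \approx 0.0015312$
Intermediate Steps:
$k = 655$
$\frac{1}{\frac{894158}{-465403} + k} = \frac{1}{\frac{894158}{-465403} + 655} = \frac{1}{894158 \left(- \frac{1}{465403}\right) + 655} = \frac{1}{- \frac{894158}{465403} + 655} = \frac{1}{\frac{303944807}{465403}} = \frac{465403}{303944807}$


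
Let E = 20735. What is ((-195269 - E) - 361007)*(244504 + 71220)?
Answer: -182176220964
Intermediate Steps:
((-195269 - E) - 361007)*(244504 + 71220) = ((-195269 - 1*20735) - 361007)*(244504 + 71220) = ((-195269 - 20735) - 361007)*315724 = (-216004 - 361007)*315724 = -577011*315724 = -182176220964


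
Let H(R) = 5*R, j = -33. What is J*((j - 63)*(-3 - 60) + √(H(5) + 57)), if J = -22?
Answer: -133056 - 22*√82 ≈ -1.3326e+5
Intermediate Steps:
J*((j - 63)*(-3 - 60) + √(H(5) + 57)) = -22*((-33 - 63)*(-3 - 60) + √(5*5 + 57)) = -22*(-96*(-63) + √(25 + 57)) = -22*(6048 + √82) = -133056 - 22*√82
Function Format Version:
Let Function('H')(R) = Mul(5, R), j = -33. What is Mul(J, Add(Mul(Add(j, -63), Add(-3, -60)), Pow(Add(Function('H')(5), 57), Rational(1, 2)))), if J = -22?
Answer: Add(-133056, Mul(-22, Pow(82, Rational(1, 2)))) ≈ -1.3326e+5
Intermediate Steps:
Mul(J, Add(Mul(Add(j, -63), Add(-3, -60)), Pow(Add(Function('H')(5), 57), Rational(1, 2)))) = Mul(-22, Add(Mul(Add(-33, -63), Add(-3, -60)), Pow(Add(Mul(5, 5), 57), Rational(1, 2)))) = Mul(-22, Add(Mul(-96, -63), Pow(Add(25, 57), Rational(1, 2)))) = Mul(-22, Add(6048, Pow(82, Rational(1, 2)))) = Add(-133056, Mul(-22, Pow(82, Rational(1, 2))))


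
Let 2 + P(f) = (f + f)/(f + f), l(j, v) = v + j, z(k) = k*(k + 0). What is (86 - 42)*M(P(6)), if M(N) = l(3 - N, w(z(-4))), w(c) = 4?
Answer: 352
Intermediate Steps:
z(k) = k**2 (z(k) = k*k = k**2)
l(j, v) = j + v
P(f) = -1 (P(f) = -2 + (f + f)/(f + f) = -2 + (2*f)/((2*f)) = -2 + (2*f)*(1/(2*f)) = -2 + 1 = -1)
M(N) = 7 - N (M(N) = (3 - N) + 4 = 7 - N)
(86 - 42)*M(P(6)) = (86 - 42)*(7 - 1*(-1)) = 44*(7 + 1) = 44*8 = 352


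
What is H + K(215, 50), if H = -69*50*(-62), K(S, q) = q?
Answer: 213950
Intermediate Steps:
H = 213900 (H = -3450*(-62) = 213900)
H + K(215, 50) = 213900 + 50 = 213950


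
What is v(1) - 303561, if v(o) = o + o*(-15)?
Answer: -303575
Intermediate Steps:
v(o) = -14*o (v(o) = o - 15*o = -14*o)
v(1) - 303561 = -14*1 - 303561 = -14 - 303561 = -303575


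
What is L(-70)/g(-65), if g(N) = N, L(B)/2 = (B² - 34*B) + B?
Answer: -2884/13 ≈ -221.85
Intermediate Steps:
L(B) = -66*B + 2*B² (L(B) = 2*((B² - 34*B) + B) = 2*(B² - 33*B) = -66*B + 2*B²)
L(-70)/g(-65) = (2*(-70)*(-33 - 70))/(-65) = (2*(-70)*(-103))*(-1/65) = 14420*(-1/65) = -2884/13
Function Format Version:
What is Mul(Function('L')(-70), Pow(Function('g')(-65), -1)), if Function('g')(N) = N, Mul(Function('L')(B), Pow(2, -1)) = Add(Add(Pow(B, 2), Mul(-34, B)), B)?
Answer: Rational(-2884, 13) ≈ -221.85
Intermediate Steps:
Function('L')(B) = Add(Mul(-66, B), Mul(2, Pow(B, 2))) (Function('L')(B) = Mul(2, Add(Add(Pow(B, 2), Mul(-34, B)), B)) = Mul(2, Add(Pow(B, 2), Mul(-33, B))) = Add(Mul(-66, B), Mul(2, Pow(B, 2))))
Mul(Function('L')(-70), Pow(Function('g')(-65), -1)) = Mul(Mul(2, -70, Add(-33, -70)), Pow(-65, -1)) = Mul(Mul(2, -70, -103), Rational(-1, 65)) = Mul(14420, Rational(-1, 65)) = Rational(-2884, 13)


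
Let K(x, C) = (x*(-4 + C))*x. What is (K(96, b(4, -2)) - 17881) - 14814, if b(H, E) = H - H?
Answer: -69559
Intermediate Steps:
b(H, E) = 0
K(x, C) = x**2*(-4 + C)
(K(96, b(4, -2)) - 17881) - 14814 = (96**2*(-4 + 0) - 17881) - 14814 = (9216*(-4) - 17881) - 14814 = (-36864 - 17881) - 14814 = -54745 - 14814 = -69559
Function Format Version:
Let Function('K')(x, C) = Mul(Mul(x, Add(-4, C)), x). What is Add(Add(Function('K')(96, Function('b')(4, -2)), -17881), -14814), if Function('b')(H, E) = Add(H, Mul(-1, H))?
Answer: -69559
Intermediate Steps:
Function('b')(H, E) = 0
Function('K')(x, C) = Mul(Pow(x, 2), Add(-4, C))
Add(Add(Function('K')(96, Function('b')(4, -2)), -17881), -14814) = Add(Add(Mul(Pow(96, 2), Add(-4, 0)), -17881), -14814) = Add(Add(Mul(9216, -4), -17881), -14814) = Add(Add(-36864, -17881), -14814) = Add(-54745, -14814) = -69559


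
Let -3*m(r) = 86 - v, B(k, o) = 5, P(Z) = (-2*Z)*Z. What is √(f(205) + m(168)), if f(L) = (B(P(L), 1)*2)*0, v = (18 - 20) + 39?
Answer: 7*I*√3/3 ≈ 4.0415*I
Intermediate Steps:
P(Z) = -2*Z²
v = 37 (v = -2 + 39 = 37)
m(r) = -49/3 (m(r) = -(86 - 1*37)/3 = -(86 - 37)/3 = -⅓*49 = -49/3)
f(L) = 0 (f(L) = (5*2)*0 = 10*0 = 0)
√(f(205) + m(168)) = √(0 - 49/3) = √(-49/3) = 7*I*√3/3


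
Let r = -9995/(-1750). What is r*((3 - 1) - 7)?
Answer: -1999/70 ≈ -28.557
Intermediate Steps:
r = 1999/350 (r = -9995*(-1/1750) = 1999/350 ≈ 5.7114)
r*((3 - 1) - 7) = 1999*((3 - 1) - 7)/350 = 1999*(2 - 7)/350 = (1999/350)*(-5) = -1999/70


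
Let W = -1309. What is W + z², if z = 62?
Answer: 2535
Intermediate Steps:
W + z² = -1309 + 62² = -1309 + 3844 = 2535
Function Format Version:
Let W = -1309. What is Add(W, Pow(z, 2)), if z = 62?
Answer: 2535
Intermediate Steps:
Add(W, Pow(z, 2)) = Add(-1309, Pow(62, 2)) = Add(-1309, 3844) = 2535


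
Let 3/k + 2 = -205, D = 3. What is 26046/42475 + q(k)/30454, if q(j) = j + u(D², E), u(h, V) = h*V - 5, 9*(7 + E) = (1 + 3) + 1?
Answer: 27273227848/44626910925 ≈ 0.61114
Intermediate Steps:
E = -58/9 (E = -7 + ((1 + 3) + 1)/9 = -7 + (4 + 1)/9 = -7 + (⅑)*5 = -7 + 5/9 = -58/9 ≈ -6.4444)
k = -1/69 (k = 3/(-2 - 205) = 3/(-207) = 3*(-1/207) = -1/69 ≈ -0.014493)
u(h, V) = -5 + V*h (u(h, V) = V*h - 5 = -5 + V*h)
q(j) = -63 + j (q(j) = j + (-5 - 58/9*3²) = j + (-5 - 58/9*9) = j + (-5 - 58) = j - 63 = -63 + j)
26046/42475 + q(k)/30454 = 26046/42475 + (-63 - 1/69)/30454 = 26046*(1/42475) - 4348/69*1/30454 = 26046/42475 - 2174/1050663 = 27273227848/44626910925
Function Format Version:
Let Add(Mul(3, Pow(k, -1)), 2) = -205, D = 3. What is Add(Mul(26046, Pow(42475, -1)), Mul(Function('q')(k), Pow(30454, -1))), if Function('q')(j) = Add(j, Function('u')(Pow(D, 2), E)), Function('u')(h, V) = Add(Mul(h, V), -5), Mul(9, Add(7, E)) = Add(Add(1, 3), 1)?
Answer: Rational(27273227848, 44626910925) ≈ 0.61114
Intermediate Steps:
E = Rational(-58, 9) (E = Add(-7, Mul(Rational(1, 9), Add(Add(1, 3), 1))) = Add(-7, Mul(Rational(1, 9), Add(4, 1))) = Add(-7, Mul(Rational(1, 9), 5)) = Add(-7, Rational(5, 9)) = Rational(-58, 9) ≈ -6.4444)
k = Rational(-1, 69) (k = Mul(3, Pow(Add(-2, -205), -1)) = Mul(3, Pow(-207, -1)) = Mul(3, Rational(-1, 207)) = Rational(-1, 69) ≈ -0.014493)
Function('u')(h, V) = Add(-5, Mul(V, h)) (Function('u')(h, V) = Add(Mul(V, h), -5) = Add(-5, Mul(V, h)))
Function('q')(j) = Add(-63, j) (Function('q')(j) = Add(j, Add(-5, Mul(Rational(-58, 9), Pow(3, 2)))) = Add(j, Add(-5, Mul(Rational(-58, 9), 9))) = Add(j, Add(-5, -58)) = Add(j, -63) = Add(-63, j))
Add(Mul(26046, Pow(42475, -1)), Mul(Function('q')(k), Pow(30454, -1))) = Add(Mul(26046, Pow(42475, -1)), Mul(Add(-63, Rational(-1, 69)), Pow(30454, -1))) = Add(Mul(26046, Rational(1, 42475)), Mul(Rational(-4348, 69), Rational(1, 30454))) = Add(Rational(26046, 42475), Rational(-2174, 1050663)) = Rational(27273227848, 44626910925)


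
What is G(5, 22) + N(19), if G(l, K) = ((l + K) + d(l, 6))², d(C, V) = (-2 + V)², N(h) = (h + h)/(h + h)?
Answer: 1850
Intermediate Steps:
N(h) = 1 (N(h) = (2*h)/((2*h)) = (2*h)*(1/(2*h)) = 1)
G(l, K) = (16 + K + l)² (G(l, K) = ((l + K) + (-2 + 6)²)² = ((K + l) + 4²)² = ((K + l) + 16)² = (16 + K + l)²)
G(5, 22) + N(19) = (16 + 22 + 5)² + 1 = 43² + 1 = 1849 + 1 = 1850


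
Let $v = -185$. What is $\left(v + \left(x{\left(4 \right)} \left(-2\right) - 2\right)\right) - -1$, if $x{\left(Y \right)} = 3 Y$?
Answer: $-210$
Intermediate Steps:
$\left(v + \left(x{\left(4 \right)} \left(-2\right) - 2\right)\right) - -1 = \left(-185 + \left(3 \cdot 4 \left(-2\right) - 2\right)\right) - -1 = \left(-185 + \left(12 \left(-2\right) - 2\right)\right) + 1 = \left(-185 - 26\right) + 1 = -211 + 1 = -210$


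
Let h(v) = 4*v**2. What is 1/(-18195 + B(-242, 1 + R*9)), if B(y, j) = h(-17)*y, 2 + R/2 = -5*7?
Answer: -1/297947 ≈ -3.3563e-6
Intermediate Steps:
R = -74 (R = -4 + 2*(-5*7) = -4 + 2*(-35) = -4 - 70 = -74)
B(y, j) = 1156*y (B(y, j) = (4*(-17)**2)*y = (4*289)*y = 1156*y)
1/(-18195 + B(-242, 1 + R*9)) = 1/(-18195 + 1156*(-242)) = 1/(-18195 - 279752) = 1/(-297947) = -1/297947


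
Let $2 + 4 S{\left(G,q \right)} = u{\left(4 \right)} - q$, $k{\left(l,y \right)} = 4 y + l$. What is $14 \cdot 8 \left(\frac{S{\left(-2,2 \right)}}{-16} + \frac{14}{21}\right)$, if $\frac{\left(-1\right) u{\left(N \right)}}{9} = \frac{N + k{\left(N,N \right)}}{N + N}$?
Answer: $\frac{1547}{12} \approx 128.92$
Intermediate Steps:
$k{\left(l,y \right)} = l + 4 y$
$u{\left(N \right)} = -27$ ($u{\left(N \right)} = - 9 \frac{N + \left(N + 4 N\right)}{N + N} = - 9 \frac{N + 5 N}{2 N} = - 9 \cdot 6 N \frac{1}{2 N} = \left(-9\right) 3 = -27$)
$S{\left(G,q \right)} = - \frac{29}{4} - \frac{q}{4}$ ($S{\left(G,q \right)} = - \frac{1}{2} + \frac{-27 - q}{4} = - \frac{1}{2} - \left(\frac{27}{4} + \frac{q}{4}\right) = - \frac{29}{4} - \frac{q}{4}$)
$14 \cdot 8 \left(\frac{S{\left(-2,2 \right)}}{-16} + \frac{14}{21}\right) = 14 \cdot 8 \left(\frac{- \frac{29}{4} - \frac{1}{2}}{-16} + \frac{14}{21}\right) = 112 \left(\left(- \frac{29}{4} - \frac{1}{2}\right) \left(- \frac{1}{16}\right) + 14 \cdot \frac{1}{21}\right) = 112 \left(\left(- \frac{31}{4}\right) \left(- \frac{1}{16}\right) + \frac{2}{3}\right) = 112 \left(\frac{31}{64} + \frac{2}{3}\right) = 112 \cdot \frac{221}{192} = \frac{1547}{12}$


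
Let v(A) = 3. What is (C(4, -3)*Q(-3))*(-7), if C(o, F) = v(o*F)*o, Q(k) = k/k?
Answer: -84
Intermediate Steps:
Q(k) = 1
C(o, F) = 3*o
(C(4, -3)*Q(-3))*(-7) = ((3*4)*1)*(-7) = (12*1)*(-7) = 12*(-7) = -84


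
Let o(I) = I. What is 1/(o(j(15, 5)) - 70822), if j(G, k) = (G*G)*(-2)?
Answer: -1/71272 ≈ -1.4031e-5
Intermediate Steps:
j(G, k) = -2*G² (j(G, k) = G²*(-2) = -2*G²)
1/(o(j(15, 5)) - 70822) = 1/(-2*15² - 70822) = 1/(-2*225 - 70822) = 1/(-450 - 70822) = 1/(-71272) = -1/71272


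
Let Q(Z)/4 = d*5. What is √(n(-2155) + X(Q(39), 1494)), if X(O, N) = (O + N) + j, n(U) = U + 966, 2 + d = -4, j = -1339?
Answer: I*√1154 ≈ 33.971*I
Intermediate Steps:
d = -6 (d = -2 - 4 = -6)
n(U) = 966 + U
Q(Z) = -120 (Q(Z) = 4*(-6*5) = 4*(-30) = -120)
X(O, N) = -1339 + N + O (X(O, N) = (O + N) - 1339 = (N + O) - 1339 = -1339 + N + O)
√(n(-2155) + X(Q(39), 1494)) = √((966 - 2155) + (-1339 + 1494 - 120)) = √(-1189 + 35) = √(-1154) = I*√1154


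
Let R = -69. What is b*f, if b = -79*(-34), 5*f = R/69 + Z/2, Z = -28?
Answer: -8058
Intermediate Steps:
f = -3 (f = (-69/69 - 28/2)/5 = (-69*1/69 - 28*½)/5 = (-1 - 14)/5 = (⅕)*(-15) = -3)
b = 2686
b*f = 2686*(-3) = -8058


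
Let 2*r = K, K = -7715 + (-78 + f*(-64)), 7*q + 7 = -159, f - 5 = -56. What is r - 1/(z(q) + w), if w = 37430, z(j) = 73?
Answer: -169851089/75006 ≈ -2264.5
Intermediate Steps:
f = -51 (f = 5 - 56 = -51)
q = -166/7 (q = -1 + (⅐)*(-159) = -1 - 159/7 = -166/7 ≈ -23.714)
K = -4529 (K = -7715 + (-78 - 51*(-64)) = -7715 + (-78 + 3264) = -7715 + 3186 = -4529)
r = -4529/2 (r = (½)*(-4529) = -4529/2 ≈ -2264.5)
r - 1/(z(q) + w) = -4529/2 - 1/(73 + 37430) = -4529/2 - 1/37503 = -169851089/75006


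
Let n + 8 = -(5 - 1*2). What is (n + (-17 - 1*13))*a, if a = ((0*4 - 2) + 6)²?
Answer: -656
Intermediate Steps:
n = -11 (n = -8 - (5 - 1*2) = -8 - (5 - 2) = -8 - 1*3 = -8 - 3 = -11)
a = 16 (a = ((0 - 2) + 6)² = (-2 + 6)² = 4² = 16)
(n + (-17 - 1*13))*a = (-11 + (-17 - 1*13))*16 = (-11 + (-17 - 13))*16 = (-11 - 30)*16 = -41*16 = -656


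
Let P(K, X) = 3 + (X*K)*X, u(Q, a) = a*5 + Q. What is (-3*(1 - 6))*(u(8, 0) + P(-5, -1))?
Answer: 90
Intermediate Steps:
u(Q, a) = Q + 5*a (u(Q, a) = 5*a + Q = Q + 5*a)
P(K, X) = 3 + K*X² (P(K, X) = 3 + (K*X)*X = 3 + K*X²)
(-3*(1 - 6))*(u(8, 0) + P(-5, -1)) = (-3*(1 - 6))*((8 + 5*0) + (3 - 5*(-1)²)) = (-3*(-5))*((8 + 0) + (3 - 5*1)) = 15*(8 + (3 - 5)) = 15*(8 - 2) = 15*6 = 90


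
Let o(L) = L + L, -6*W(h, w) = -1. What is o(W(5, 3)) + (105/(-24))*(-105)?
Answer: 11033/24 ≈ 459.71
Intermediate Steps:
W(h, w) = ⅙ (W(h, w) = -⅙*(-1) = ⅙)
o(L) = 2*L
o(W(5, 3)) + (105/(-24))*(-105) = 2*(⅙) + (105/(-24))*(-105) = ⅓ + (105*(-1/24))*(-105) = ⅓ - 35/8*(-105) = ⅓ + 3675/8 = 11033/24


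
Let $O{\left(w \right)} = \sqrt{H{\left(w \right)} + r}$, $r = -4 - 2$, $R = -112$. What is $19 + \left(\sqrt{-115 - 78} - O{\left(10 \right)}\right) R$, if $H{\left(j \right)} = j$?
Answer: $243 - 112 i \sqrt{193} \approx 243.0 - 1556.0 i$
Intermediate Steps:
$r = -6$
$O{\left(w \right)} = \sqrt{-6 + w}$ ($O{\left(w \right)} = \sqrt{w - 6} = \sqrt{-6 + w}$)
$19 + \left(\sqrt{-115 - 78} - O{\left(10 \right)}\right) R = 19 + \left(\sqrt{-115 - 78} - \sqrt{-6 + 10}\right) \left(-112\right) = 19 + \left(\sqrt{-193} - \sqrt{4}\right) \left(-112\right) = 19 + \left(i \sqrt{193} - 2\right) \left(-112\right) = 19 + \left(-2 + i \sqrt{193}\right) \left(-112\right) = 19 + \left(224 - 112 i \sqrt{193}\right) = 243 - 112 i \sqrt{193}$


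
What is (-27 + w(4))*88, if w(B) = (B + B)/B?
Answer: -2200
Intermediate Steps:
w(B) = 2 (w(B) = (2*B)/B = 2)
(-27 + w(4))*88 = (-27 + 2)*88 = -25*88 = -2200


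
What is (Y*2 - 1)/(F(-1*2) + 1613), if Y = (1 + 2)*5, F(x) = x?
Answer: 29/1611 ≈ 0.018001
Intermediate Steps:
Y = 15 (Y = 3*5 = 15)
(Y*2 - 1)/(F(-1*2) + 1613) = (15*2 - 1)/(-1*2 + 1613) = (30 - 1)/(-2 + 1613) = 29/1611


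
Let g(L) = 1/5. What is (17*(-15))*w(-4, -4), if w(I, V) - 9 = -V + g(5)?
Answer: -3366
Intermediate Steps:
g(L) = ⅕
w(I, V) = 46/5 - V (w(I, V) = 9 + (-V + ⅕) = 9 + (⅕ - V) = 46/5 - V)
(17*(-15))*w(-4, -4) = (17*(-15))*(46/5 - 1*(-4)) = -255*(46/5 + 4) = -255*66/5 = -3366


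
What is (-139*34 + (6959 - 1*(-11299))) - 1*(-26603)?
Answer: 40135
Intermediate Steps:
(-139*34 + (6959 - 1*(-11299))) - 1*(-26603) = (-4726 + (6959 + 11299)) + 26603 = (-4726 + 18258) + 26603 = 13532 + 26603 = 40135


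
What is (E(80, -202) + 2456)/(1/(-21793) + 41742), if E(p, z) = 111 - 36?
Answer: 55158083/909683405 ≈ 0.060634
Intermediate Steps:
E(p, z) = 75
(E(80, -202) + 2456)/(1/(-21793) + 41742) = (75 + 2456)/(1/(-21793) + 41742) = 2531/(-1/21793 + 41742) = 2531/(909683405/21793) = 2531*(21793/909683405) = 55158083/909683405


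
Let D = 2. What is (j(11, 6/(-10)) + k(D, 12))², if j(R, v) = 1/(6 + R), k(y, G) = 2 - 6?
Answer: 4489/289 ≈ 15.533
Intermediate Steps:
k(y, G) = -4
(j(11, 6/(-10)) + k(D, 12))² = (1/(6 + 11) - 4)² = (1/17 - 4)² = (-67/17)² = 4489/289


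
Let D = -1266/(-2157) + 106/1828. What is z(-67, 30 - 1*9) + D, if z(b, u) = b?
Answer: -43606307/657166 ≈ -66.355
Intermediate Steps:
D = 423815/657166 (D = -1266*(-1/2157) + 106*(1/1828) = 422/719 + 53/914 = 423815/657166 ≈ 0.64491)
z(-67, 30 - 1*9) + D = -67 + 423815/657166 = -43606307/657166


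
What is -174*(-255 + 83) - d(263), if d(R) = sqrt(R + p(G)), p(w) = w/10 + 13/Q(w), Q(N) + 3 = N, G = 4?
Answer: 29928 - sqrt(6910)/5 ≈ 29911.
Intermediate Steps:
Q(N) = -3 + N
p(w) = 13/(-3 + w) + w/10 (p(w) = w/10 + 13/(-3 + w) = 13/(-3 + w) + w/10)
d(R) = sqrt(67/5 + R) (d(R) = sqrt(R + (130 + 4*(-3 + 4))/(10*(-3 + 4))) = sqrt(R + (1/10)*(130 + 4*1)/1) = sqrt(R + (1/10)*1*(130 + 4)) = sqrt(R + (1/10)*1*134) = sqrt(R + 67/5) = sqrt(67/5 + R))
-174*(-255 + 83) - d(263) = -174*(-255 + 83) - sqrt(335 + 25*263)/5 = -174*(-172) - sqrt(335 + 6575)/5 = 29928 - sqrt(6910)/5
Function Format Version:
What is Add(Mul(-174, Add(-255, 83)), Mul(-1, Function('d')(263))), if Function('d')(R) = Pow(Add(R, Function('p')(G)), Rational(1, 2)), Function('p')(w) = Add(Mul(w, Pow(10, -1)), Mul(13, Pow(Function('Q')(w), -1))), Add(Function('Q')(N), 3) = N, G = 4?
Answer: Add(29928, Mul(Rational(-1, 5), Pow(6910, Rational(1, 2)))) ≈ 29911.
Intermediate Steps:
Function('Q')(N) = Add(-3, N)
Function('p')(w) = Add(Mul(13, Pow(Add(-3, w), -1)), Mul(Rational(1, 10), w)) (Function('p')(w) = Add(Mul(w, Pow(10, -1)), Mul(13, Pow(Add(-3, w), -1))) = Add(Mul(w, Rational(1, 10)), Mul(13, Pow(Add(-3, w), -1))) = Add(Mul(Rational(1, 10), w), Mul(13, Pow(Add(-3, w), -1))) = Add(Mul(13, Pow(Add(-3, w), -1)), Mul(Rational(1, 10), w)))
Function('d')(R) = Pow(Add(Rational(67, 5), R), Rational(1, 2)) (Function('d')(R) = Pow(Add(R, Mul(Rational(1, 10), Pow(Add(-3, 4), -1), Add(130, Mul(4, Add(-3, 4))))), Rational(1, 2)) = Pow(Add(R, Mul(Rational(1, 10), Pow(1, -1), Add(130, Mul(4, 1)))), Rational(1, 2)) = Pow(Add(R, Mul(Rational(1, 10), 1, Add(130, 4))), Rational(1, 2)) = Pow(Add(R, Mul(Rational(1, 10), 1, 134)), Rational(1, 2)) = Pow(Add(R, Rational(67, 5)), Rational(1, 2)) = Pow(Add(Rational(67, 5), R), Rational(1, 2)))
Add(Mul(-174, Add(-255, 83)), Mul(-1, Function('d')(263))) = Add(Mul(-174, Add(-255, 83)), Mul(-1, Mul(Rational(1, 5), Pow(Add(335, Mul(25, 263)), Rational(1, 2))))) = Add(Mul(-174, -172), Mul(-1, Mul(Rational(1, 5), Pow(Add(335, 6575), Rational(1, 2))))) = Add(29928, Mul(-1, Mul(Rational(1, 5), Pow(6910, Rational(1, 2))))) = Add(29928, Mul(Rational(-1, 5), Pow(6910, Rational(1, 2))))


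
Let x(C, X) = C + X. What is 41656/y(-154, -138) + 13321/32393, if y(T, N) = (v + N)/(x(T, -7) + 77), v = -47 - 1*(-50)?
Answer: 37782758069/1457685 ≈ 25920.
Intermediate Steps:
v = 3 (v = -47 + 50 = 3)
y(T, N) = (3 + N)/(70 + T) (y(T, N) = (3 + N)/((T - 7) + 77) = (3 + N)/((-7 + T) + 77) = (3 + N)/(70 + T))
41656/y(-154, -138) + 13321/32393 = 41656/(((3 - 138)/(70 - 154))) + 13321/32393 = 41656/((-135/(-84))) + 13321*(1/32393) = 41656/((-1/84*(-135))) + 13321/32393 = 41656/(45/28) + 13321/32393 = 41656*(28/45) + 13321/32393 = 1166368/45 + 13321/32393 = 37782758069/1457685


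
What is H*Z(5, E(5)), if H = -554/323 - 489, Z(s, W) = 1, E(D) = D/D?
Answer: -158501/323 ≈ -490.72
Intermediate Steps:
E(D) = 1
H = -158501/323 (H = -554*1/323 - 489 = -554/323 - 489 = -158501/323 ≈ -490.72)
H*Z(5, E(5)) = -158501/323*1 = -158501/323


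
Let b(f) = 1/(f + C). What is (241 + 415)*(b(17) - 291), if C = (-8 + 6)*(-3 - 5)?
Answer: -6298912/33 ≈ -1.9088e+5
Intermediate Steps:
C = 16 (C = -2*(-8) = 16)
b(f) = 1/(16 + f) (b(f) = 1/(f + 16) = 1/(16 + f))
(241 + 415)*(b(17) - 291) = (241 + 415)*(1/(16 + 17) - 291) = 656*(1/33 - 291) = 656*(-9602/33) = -6298912/33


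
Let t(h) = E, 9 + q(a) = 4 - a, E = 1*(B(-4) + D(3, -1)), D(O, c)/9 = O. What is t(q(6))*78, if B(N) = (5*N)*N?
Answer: 8346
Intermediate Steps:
D(O, c) = 9*O
B(N) = 5*N**2
E = 107 (E = 1*(5*(-4)**2 + 9*3) = 1*(5*16 + 27) = 1*(80 + 27) = 1*107 = 107)
q(a) = -5 - a (q(a) = -9 + (4 - a) = -5 - a)
t(h) = 107
t(q(6))*78 = 107*78 = 8346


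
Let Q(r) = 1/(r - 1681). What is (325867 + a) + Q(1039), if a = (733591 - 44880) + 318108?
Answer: 855584411/642 ≈ 1.3327e+6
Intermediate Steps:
Q(r) = 1/(-1681 + r)
a = 1006819 (a = 688711 + 318108 = 1006819)
(325867 + a) + Q(1039) = (325867 + 1006819) + 1/(-1681 + 1039) = 1332686 + 1/(-642) = 1332686 - 1/642 = 855584411/642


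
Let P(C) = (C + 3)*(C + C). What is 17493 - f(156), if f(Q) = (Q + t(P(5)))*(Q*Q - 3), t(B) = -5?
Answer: -3656790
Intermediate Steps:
P(C) = 2*C*(3 + C) (P(C) = (3 + C)*(2*C) = 2*C*(3 + C))
f(Q) = (-5 + Q)*(-3 + Q²) (f(Q) = (Q - 5)*(Q*Q - 3) = (-5 + Q)*(Q² - 3) = (-5 + Q)*(-3 + Q²))
17493 - f(156) = 17493 - (15 + 156³ - 5*156² - 3*156) = 17493 - (15 + 3796416 - 5*24336 - 468) = 17493 - (15 + 3796416 - 121680 - 468) = 17493 - 1*3674283 = 17493 - 3674283 = -3656790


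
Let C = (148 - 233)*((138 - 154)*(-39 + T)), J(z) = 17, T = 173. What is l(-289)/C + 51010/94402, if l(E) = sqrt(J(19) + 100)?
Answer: 25505/47201 + 3*sqrt(13)/182240 ≈ 0.54041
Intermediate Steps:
l(E) = 3*sqrt(13) (l(E) = sqrt(17 + 100) = sqrt(117) = 3*sqrt(13))
C = 182240 (C = (148 - 233)*((138 - 154)*(-39 + 173)) = -(-1360)*134 = -85*(-2144) = 182240)
l(-289)/C + 51010/94402 = (3*sqrt(13))/182240 + 51010/94402 = (3*sqrt(13))*(1/182240) + 51010*(1/94402) = 3*sqrt(13)/182240 + 25505/47201 = 25505/47201 + 3*sqrt(13)/182240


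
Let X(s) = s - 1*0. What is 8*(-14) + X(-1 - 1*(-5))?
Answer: -108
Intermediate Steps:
X(s) = s (X(s) = s + 0 = s)
8*(-14) + X(-1 - 1*(-5)) = 8*(-14) + (-1 - 1*(-5)) = -112 + (-1 + 5) = -112 + 4 = -108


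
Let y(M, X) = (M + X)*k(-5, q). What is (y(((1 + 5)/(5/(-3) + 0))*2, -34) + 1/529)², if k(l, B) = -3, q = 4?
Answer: 106881263329/6996025 ≈ 15277.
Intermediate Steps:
y(M, X) = -3*M - 3*X (y(M, X) = (M + X)*(-3) = -3*M - 3*X)
(y(((1 + 5)/(5/(-3) + 0))*2, -34) + 1/529)² = ((-3*(1 + 5)/(5/(-3) + 0)*2 - 3*(-34)) + 1/529)² = ((-3*6/(5*(-⅓) + 0)*2 + 102) + 1/529)² = ((-3*6/(-5/3 + 0)*2 + 102) + 1/529)² = ((-3*6/(-5/3)*2 + 102) + 1/529)² = ((-3*6*(-⅗)*2 + 102) + 1/529)² = ((-(-54)*2/5 + 102) + 1/529)² = ((-3*(-36/5) + 102) + 1/529)² = ((108/5 + 102) + 1/529)² = (618/5 + 1/529)² = (326927/2645)² = 106881263329/6996025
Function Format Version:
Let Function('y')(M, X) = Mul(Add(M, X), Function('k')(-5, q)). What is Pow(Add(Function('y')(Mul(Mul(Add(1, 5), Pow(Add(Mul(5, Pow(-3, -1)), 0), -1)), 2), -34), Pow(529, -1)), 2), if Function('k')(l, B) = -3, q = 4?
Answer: Rational(106881263329, 6996025) ≈ 15277.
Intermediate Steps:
Function('y')(M, X) = Add(Mul(-3, M), Mul(-3, X)) (Function('y')(M, X) = Mul(Add(M, X), -3) = Add(Mul(-3, M), Mul(-3, X)))
Pow(Add(Function('y')(Mul(Mul(Add(1, 5), Pow(Add(Mul(5, Pow(-3, -1)), 0), -1)), 2), -34), Pow(529, -1)), 2) = Pow(Add(Add(Mul(-3, Mul(Mul(Add(1, 5), Pow(Add(Mul(5, Pow(-3, -1)), 0), -1)), 2)), Mul(-3, -34)), Pow(529, -1)), 2) = Pow(Add(Add(Mul(-3, Mul(Mul(6, Pow(Add(Mul(5, Rational(-1, 3)), 0), -1)), 2)), 102), Rational(1, 529)), 2) = Pow(Add(Add(Mul(-3, Mul(Mul(6, Pow(Add(Rational(-5, 3), 0), -1)), 2)), 102), Rational(1, 529)), 2) = Pow(Add(Add(Mul(-3, Mul(Mul(6, Pow(Rational(-5, 3), -1)), 2)), 102), Rational(1, 529)), 2) = Pow(Add(Add(Mul(-3, Mul(Mul(6, Rational(-3, 5)), 2)), 102), Rational(1, 529)), 2) = Pow(Add(Add(Mul(-3, Mul(Rational(-18, 5), 2)), 102), Rational(1, 529)), 2) = Pow(Add(Add(Mul(-3, Rational(-36, 5)), 102), Rational(1, 529)), 2) = Pow(Add(Add(Rational(108, 5), 102), Rational(1, 529)), 2) = Pow(Add(Rational(618, 5), Rational(1, 529)), 2) = Pow(Rational(326927, 2645), 2) = Rational(106881263329, 6996025)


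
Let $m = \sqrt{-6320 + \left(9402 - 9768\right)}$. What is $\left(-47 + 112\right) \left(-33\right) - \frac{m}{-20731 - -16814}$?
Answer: $-2145 + \frac{i \sqrt{6686}}{3917} \approx -2145.0 + 0.020875 i$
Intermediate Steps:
$m = i \sqrt{6686}$ ($m = \sqrt{-6320 + \left(9402 - 9768\right)} = \sqrt{-6320 - 366} = \sqrt{-6686} = i \sqrt{6686} \approx 81.768 i$)
$\left(-47 + 112\right) \left(-33\right) - \frac{m}{-20731 - -16814} = \left(-47 + 112\right) \left(-33\right) - \frac{i \sqrt{6686}}{-20731 - -16814} = 65 \left(-33\right) - \frac{i \sqrt{6686}}{-20731 + 16814} = -2145 - \frac{i \sqrt{6686}}{-3917} = -2145 - i \sqrt{6686} \left(- \frac{1}{3917}\right) = -2145 - - \frac{i \sqrt{6686}}{3917} = -2145 + \frac{i \sqrt{6686}}{3917}$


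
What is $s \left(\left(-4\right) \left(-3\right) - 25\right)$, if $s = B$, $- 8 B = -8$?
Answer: $-13$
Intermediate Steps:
$B = 1$ ($B = \left(- \frac{1}{8}\right) \left(-8\right) = 1$)
$s = 1$
$s \left(\left(-4\right) \left(-3\right) - 25\right) = 1 \left(\left(-4\right) \left(-3\right) - 25\right) = 1 \left(12 - 25\right) = 1 \left(-13\right) = -13$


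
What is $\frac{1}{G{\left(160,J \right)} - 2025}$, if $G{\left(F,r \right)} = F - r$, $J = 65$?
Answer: $- \frac{1}{1930} \approx -0.00051813$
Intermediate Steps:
$\frac{1}{G{\left(160,J \right)} - 2025} = \frac{1}{\left(160 - 65\right) - 2025} = \frac{1}{95 - 2025} = \frac{1}{-1930} = - \frac{1}{1930}$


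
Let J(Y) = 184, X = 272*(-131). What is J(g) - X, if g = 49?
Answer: 35816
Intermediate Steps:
X = -35632
J(g) - X = 184 - 1*(-35632) = 184 + 35632 = 35816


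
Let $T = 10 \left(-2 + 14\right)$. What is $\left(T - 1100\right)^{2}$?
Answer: $960400$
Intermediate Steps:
$T = 120$ ($T = 10 \cdot 12 = 120$)
$\left(T - 1100\right)^{2} = \left(120 - 1100\right)^{2} = \left(-980\right)^{2} = 960400$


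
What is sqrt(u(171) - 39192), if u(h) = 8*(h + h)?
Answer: 14*I*sqrt(186) ≈ 190.93*I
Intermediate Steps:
u(h) = 16*h (u(h) = 8*(2*h) = 16*h)
sqrt(u(171) - 39192) = sqrt(16*171 - 39192) = sqrt(2736 - 39192) = sqrt(-36456) = 14*I*sqrt(186)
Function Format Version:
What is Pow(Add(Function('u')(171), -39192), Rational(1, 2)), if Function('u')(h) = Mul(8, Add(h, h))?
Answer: Mul(14, I, Pow(186, Rational(1, 2))) ≈ Mul(190.93, I)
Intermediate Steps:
Function('u')(h) = Mul(16, h) (Function('u')(h) = Mul(8, Mul(2, h)) = Mul(16, h))
Pow(Add(Function('u')(171), -39192), Rational(1, 2)) = Pow(Add(Mul(16, 171), -39192), Rational(1, 2)) = Pow(Add(2736, -39192), Rational(1, 2)) = Pow(-36456, Rational(1, 2)) = Mul(14, I, Pow(186, Rational(1, 2)))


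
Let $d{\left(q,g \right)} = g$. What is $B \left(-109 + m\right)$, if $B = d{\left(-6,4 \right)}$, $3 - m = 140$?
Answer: $-984$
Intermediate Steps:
$m = -137$ ($m = 3 - 140 = -137$)
$B = 4$
$B \left(-109 + m\right) = 4 \left(-109 - 137\right) = 4 \left(-246\right) = -984$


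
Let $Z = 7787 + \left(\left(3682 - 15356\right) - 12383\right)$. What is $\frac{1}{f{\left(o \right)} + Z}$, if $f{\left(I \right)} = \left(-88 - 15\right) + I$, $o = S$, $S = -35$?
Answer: $- \frac{1}{16408} \approx -6.0946 \cdot 10^{-5}$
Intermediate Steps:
$o = -35$
$f{\left(I \right)} = -103 + I$
$Z = -16270$ ($Z = 7787 - 24057 = -16270$)
$\frac{1}{f{\left(o \right)} + Z} = \frac{1}{\left(-103 - 35\right) - 16270} = \frac{1}{-138 - 16270} = \frac{1}{-16408} = - \frac{1}{16408}$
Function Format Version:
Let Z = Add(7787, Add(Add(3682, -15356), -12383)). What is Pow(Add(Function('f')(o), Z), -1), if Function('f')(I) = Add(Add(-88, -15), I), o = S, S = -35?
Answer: Rational(-1, 16408) ≈ -6.0946e-5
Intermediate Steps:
o = -35
Function('f')(I) = Add(-103, I)
Z = -16270 (Z = Add(7787, Add(-11674, -12383)) = Add(7787, -24057) = -16270)
Pow(Add(Function('f')(o), Z), -1) = Pow(Add(Add(-103, -35), -16270), -1) = Pow(Add(-138, -16270), -1) = Pow(-16408, -1) = Rational(-1, 16408)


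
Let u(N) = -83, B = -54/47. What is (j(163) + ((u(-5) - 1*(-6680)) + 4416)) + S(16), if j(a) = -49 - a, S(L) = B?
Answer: 507593/47 ≈ 10800.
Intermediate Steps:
B = -54/47 (B = -54*1/47 = -54/47 ≈ -1.1489)
S(L) = -54/47
(j(163) + ((u(-5) - 1*(-6680)) + 4416)) + S(16) = ((-49 - 1*163) + ((-83 - 1*(-6680)) + 4416)) - 54/47 = ((-49 - 163) + ((-83 + 6680) + 4416)) - 54/47 = (-212 + (6597 + 4416)) - 54/47 = (-212 + 11013) - 54/47 = 10801 - 54/47 = 507593/47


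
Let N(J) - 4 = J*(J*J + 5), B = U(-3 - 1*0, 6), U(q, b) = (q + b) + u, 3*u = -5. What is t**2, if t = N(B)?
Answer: 123904/729 ≈ 169.96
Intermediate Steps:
u = -5/3 (u = (1/3)*(-5) = -5/3 ≈ -1.6667)
U(q, b) = -5/3 + b + q (U(q, b) = (q + b) - 5/3 = (b + q) - 5/3 = -5/3 + b + q)
B = 4/3 (B = -5/3 + 6 + (-3 - 1*0) = -5/3 + 6 + (-3 + 0) = -5/3 + 6 - 3 = 4/3 ≈ 1.3333)
N(J) = 4 + J*(5 + J**2) (N(J) = 4 + J*(J*J + 5) = 4 + J*(J**2 + 5) = 4 + J*(5 + J**2))
t = 352/27 (t = 4 + (4/3)**3 + 5*(4/3) = 4 + 64/27 + 20/3 = 352/27 ≈ 13.037)
t**2 = (352/27)**2 = 123904/729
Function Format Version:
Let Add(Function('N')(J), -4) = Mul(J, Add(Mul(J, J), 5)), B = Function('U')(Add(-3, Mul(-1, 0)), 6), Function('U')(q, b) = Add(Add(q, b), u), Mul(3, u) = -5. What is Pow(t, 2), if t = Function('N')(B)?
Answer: Rational(123904, 729) ≈ 169.96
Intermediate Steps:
u = Rational(-5, 3) (u = Mul(Rational(1, 3), -5) = Rational(-5, 3) ≈ -1.6667)
Function('U')(q, b) = Add(Rational(-5, 3), b, q) (Function('U')(q, b) = Add(Add(q, b), Rational(-5, 3)) = Add(Add(b, q), Rational(-5, 3)) = Add(Rational(-5, 3), b, q))
B = Rational(4, 3) (B = Add(Rational(-5, 3), 6, Add(-3, Mul(-1, 0))) = Add(Rational(-5, 3), 6, Add(-3, 0)) = Add(Rational(-5, 3), 6, -3) = Rational(4, 3) ≈ 1.3333)
Function('N')(J) = Add(4, Mul(J, Add(5, Pow(J, 2)))) (Function('N')(J) = Add(4, Mul(J, Add(Mul(J, J), 5))) = Add(4, Mul(J, Add(Pow(J, 2), 5))) = Add(4, Mul(J, Add(5, Pow(J, 2)))))
t = Rational(352, 27) (t = Add(4, Pow(Rational(4, 3), 3), Mul(5, Rational(4, 3))) = Add(4, Rational(64, 27), Rational(20, 3)) = Rational(352, 27) ≈ 13.037)
Pow(t, 2) = Pow(Rational(352, 27), 2) = Rational(123904, 729)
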